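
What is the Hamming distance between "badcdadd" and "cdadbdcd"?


Comparing "badcdadd" and "cdadbdcd" position by position:
  Position 0: 'b' vs 'c' => differ
  Position 1: 'a' vs 'd' => differ
  Position 2: 'd' vs 'a' => differ
  Position 3: 'c' vs 'd' => differ
  Position 4: 'd' vs 'b' => differ
  Position 5: 'a' vs 'd' => differ
  Position 6: 'd' vs 'c' => differ
  Position 7: 'd' vs 'd' => same
Total differences (Hamming distance): 7

7


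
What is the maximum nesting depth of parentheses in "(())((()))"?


Input: "(())((()))"
Tracking depth:
  Position 0 '(': depth becomes 1
  Position 1 '(': depth becomes 2
  Position 2 ')': depth becomes 1
  Position 3 ')': depth becomes 0
  Position 4 '(': depth becomes 1
  Position 5 '(': depth becomes 2
  Position 6 '(': depth becomes 3
  Position 7 ')': depth becomes 2
  Position 8 ')': depth becomes 1
  Position 9 ')': depth becomes 0
Maximum depth reached: 3

3


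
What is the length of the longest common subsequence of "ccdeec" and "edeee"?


LCS of "ccdeec" and "edeee"
DP table:
           e    d    e    e    e
      0    0    0    0    0    0
  c   0    0    0    0    0    0
  c   0    0    0    0    0    0
  d   0    0    1    1    1    1
  e   0    1    1    2    2    2
  e   0    1    1    2    3    3
  c   0    1    1    2    3    3
LCS length = dp[6][5] = 3

3


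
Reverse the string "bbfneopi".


Input: bbfneopi
Reading characters right to left:
  Position 7: 'i'
  Position 6: 'p'
  Position 5: 'o'
  Position 4: 'e'
  Position 3: 'n'
  Position 2: 'f'
  Position 1: 'b'
  Position 0: 'b'
Reversed: ipoenfbb

ipoenfbb


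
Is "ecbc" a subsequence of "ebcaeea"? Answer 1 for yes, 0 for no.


Check if "ecbc" is a subsequence of "ebcaeea"
Greedy scan:
  Position 0 ('e'): matches sub[0] = 'e'
  Position 1 ('b'): no match needed
  Position 2 ('c'): matches sub[1] = 'c'
  Position 3 ('a'): no match needed
  Position 4 ('e'): no match needed
  Position 5 ('e'): no match needed
  Position 6 ('a'): no match needed
Only matched 2/4 characters => not a subsequence

0


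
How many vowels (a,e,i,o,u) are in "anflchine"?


Input: anflchine
Checking each character:
  'a' at position 0: vowel (running total: 1)
  'n' at position 1: consonant
  'f' at position 2: consonant
  'l' at position 3: consonant
  'c' at position 4: consonant
  'h' at position 5: consonant
  'i' at position 6: vowel (running total: 2)
  'n' at position 7: consonant
  'e' at position 8: vowel (running total: 3)
Total vowels: 3

3


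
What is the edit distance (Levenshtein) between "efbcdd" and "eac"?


Computing edit distance: "efbcdd" -> "eac"
DP table:
           e    a    c
      0    1    2    3
  e   1    0    1    2
  f   2    1    1    2
  b   3    2    2    2
  c   4    3    3    2
  d   5    4    4    3
  d   6    5    5    4
Edit distance = dp[6][3] = 4

4


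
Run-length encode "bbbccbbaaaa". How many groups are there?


Input: bbbccbbaaaa
Scanning for consecutive runs:
  Group 1: 'b' x 3 (positions 0-2)
  Group 2: 'c' x 2 (positions 3-4)
  Group 3: 'b' x 2 (positions 5-6)
  Group 4: 'a' x 4 (positions 7-10)
Total groups: 4

4


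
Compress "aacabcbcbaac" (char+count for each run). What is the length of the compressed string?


Input: aacabcbcbaac
Runs:
  'a' x 2 => "a2"
  'c' x 1 => "c1"
  'a' x 1 => "a1"
  'b' x 1 => "b1"
  'c' x 1 => "c1"
  'b' x 1 => "b1"
  'c' x 1 => "c1"
  'b' x 1 => "b1"
  'a' x 2 => "a2"
  'c' x 1 => "c1"
Compressed: "a2c1a1b1c1b1c1b1a2c1"
Compressed length: 20

20


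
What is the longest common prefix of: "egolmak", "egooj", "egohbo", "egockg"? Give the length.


Words: egolmak, egooj, egohbo, egockg
  Position 0: all 'e' => match
  Position 1: all 'g' => match
  Position 2: all 'o' => match
  Position 3: ('l', 'o', 'h', 'c') => mismatch, stop
LCP = "ego" (length 3)

3


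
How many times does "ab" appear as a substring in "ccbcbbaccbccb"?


Searching for "ab" in "ccbcbbaccbccb"
Scanning each position:
  Position 0: "cc" => no
  Position 1: "cb" => no
  Position 2: "bc" => no
  Position 3: "cb" => no
  Position 4: "bb" => no
  Position 5: "ba" => no
  Position 6: "ac" => no
  Position 7: "cc" => no
  Position 8: "cb" => no
  Position 9: "bc" => no
  Position 10: "cc" => no
  Position 11: "cb" => no
Total occurrences: 0

0


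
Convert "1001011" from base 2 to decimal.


Input: "1001011" in base 2
Positional expansion:
  Digit '1' (value 1) x 2^6 = 64
  Digit '0' (value 0) x 2^5 = 0
  Digit '0' (value 0) x 2^4 = 0
  Digit '1' (value 1) x 2^3 = 8
  Digit '0' (value 0) x 2^2 = 0
  Digit '1' (value 1) x 2^1 = 2
  Digit '1' (value 1) x 2^0 = 1
Sum = 75

75


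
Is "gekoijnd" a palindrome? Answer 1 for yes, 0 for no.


Input: gekoijnd
Reversed: dnjiokeg
  Compare pos 0 ('g') with pos 7 ('d'): MISMATCH
  Compare pos 1 ('e') with pos 6 ('n'): MISMATCH
  Compare pos 2 ('k') with pos 5 ('j'): MISMATCH
  Compare pos 3 ('o') with pos 4 ('i'): MISMATCH
Result: not a palindrome

0


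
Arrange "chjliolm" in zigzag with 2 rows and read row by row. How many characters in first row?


Zigzag "chjliolm" into 2 rows:
Placing characters:
  'c' => row 0
  'h' => row 1
  'j' => row 0
  'l' => row 1
  'i' => row 0
  'o' => row 1
  'l' => row 0
  'm' => row 1
Rows:
  Row 0: "cjil"
  Row 1: "hlom"
First row length: 4

4


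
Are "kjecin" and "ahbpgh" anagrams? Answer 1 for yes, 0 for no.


Strings: "kjecin", "ahbpgh"
Sorted first:  ceijkn
Sorted second: abghhp
Differ at position 0: 'c' vs 'a' => not anagrams

0


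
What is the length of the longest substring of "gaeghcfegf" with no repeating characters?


Input: "gaeghcfegf"
Sliding window (track last position of each char):
  Position 0 ('g'): window [0,0] length 1 -- new best
  Position 1 ('a'): window [0,1] length 2 -- new best
  Position 2 ('e'): window [0,2] length 3 -- new best
  Position 3 ('g'): repeat (last at 0), move window start to 1
  Position 3 ('g'): window [1,3] length 3
  Position 4 ('h'): window [1,4] length 4 -- new best
  Position 5 ('c'): window [1,5] length 5 -- new best
  Position 6 ('f'): window [1,6] length 6 -- new best
  Position 7 ('e'): repeat (last at 2), move window start to 3
  Position 7 ('e'): window [3,7] length 5
  Position 8 ('g'): repeat (last at 3), move window start to 4
  Position 8 ('g'): window [4,8] length 5
  Position 9 ('f'): repeat (last at 6), move window start to 7
  Position 9 ('f'): window [7,9] length 3
Longest substring with no repeats: "aeghcf" with length 6

6


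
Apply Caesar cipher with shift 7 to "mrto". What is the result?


Caesar cipher: shift "mrto" by 7
  'm' (pos 12) + 7 = pos 19 = 't'
  'r' (pos 17) + 7 = pos 24 = 'y'
  't' (pos 19) + 7 = pos 0 = 'a'
  'o' (pos 14) + 7 = pos 21 = 'v'
Result: tyav

tyav


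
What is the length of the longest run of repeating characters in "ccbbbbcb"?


Input: "ccbbbbcb"
Scanning for longest run:
  Position 1 ('c'): continues run of 'c', length=2
  Position 2 ('b'): new char, reset run to 1
  Position 3 ('b'): continues run of 'b', length=2
  Position 4 ('b'): continues run of 'b', length=3
  Position 5 ('b'): continues run of 'b', length=4
  Position 6 ('c'): new char, reset run to 1
  Position 7 ('b'): new char, reset run to 1
Longest run: 'b' with length 4

4


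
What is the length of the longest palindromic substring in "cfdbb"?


Input: "cfdbb"
Checking substrings for palindromes:
  [3:5] "bb" (len 2) => palindrome
Longest palindromic substring: "bb" with length 2

2


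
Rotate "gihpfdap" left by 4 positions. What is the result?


Input: "gihpfdap", rotate left by 4
First 4 characters: "gihp"
Remaining characters: "fdap"
Concatenate remaining + first: "fdap" + "gihp" = "fdapgihp"

fdapgihp


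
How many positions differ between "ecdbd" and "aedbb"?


Comparing "ecdbd" and "aedbb" position by position:
  Position 0: 'e' vs 'a' => DIFFER
  Position 1: 'c' vs 'e' => DIFFER
  Position 2: 'd' vs 'd' => same
  Position 3: 'b' vs 'b' => same
  Position 4: 'd' vs 'b' => DIFFER
Positions that differ: 3

3


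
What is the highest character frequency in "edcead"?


Input: edcead
Character counts:
  'a': 1
  'c': 1
  'd': 2
  'e': 2
Maximum frequency: 2

2


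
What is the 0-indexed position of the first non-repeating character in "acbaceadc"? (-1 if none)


Input: acbaceadc
Character frequencies:
  'a': 3
  'b': 1
  'c': 3
  'd': 1
  'e': 1
Scanning left to right for freq == 1:
  Position 0 ('a'): freq=3, skip
  Position 1 ('c'): freq=3, skip
  Position 2 ('b'): unique! => answer = 2

2


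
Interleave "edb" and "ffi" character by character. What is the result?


Interleaving "edb" and "ffi":
  Position 0: 'e' from first, 'f' from second => "ef"
  Position 1: 'd' from first, 'f' from second => "df"
  Position 2: 'b' from first, 'i' from second => "bi"
Result: efdfbi

efdfbi


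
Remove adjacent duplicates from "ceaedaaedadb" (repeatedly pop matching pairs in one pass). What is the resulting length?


Input: ceaedaaedadb
Stack-based adjacent duplicate removal:
  Read 'c': push. Stack: c
  Read 'e': push. Stack: ce
  Read 'a': push. Stack: cea
  Read 'e': push. Stack: ceae
  Read 'd': push. Stack: ceaed
  Read 'a': push. Stack: ceaeda
  Read 'a': matches stack top 'a' => pop. Stack: ceaed
  Read 'e': push. Stack: ceaede
  Read 'd': push. Stack: ceaeded
  Read 'a': push. Stack: ceaededa
  Read 'd': push. Stack: ceaededad
  Read 'b': push. Stack: ceaededadb
Final stack: "ceaededadb" (length 10)

10


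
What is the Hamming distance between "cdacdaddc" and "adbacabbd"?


Comparing "cdacdaddc" and "adbacabbd" position by position:
  Position 0: 'c' vs 'a' => differ
  Position 1: 'd' vs 'd' => same
  Position 2: 'a' vs 'b' => differ
  Position 3: 'c' vs 'a' => differ
  Position 4: 'd' vs 'c' => differ
  Position 5: 'a' vs 'a' => same
  Position 6: 'd' vs 'b' => differ
  Position 7: 'd' vs 'b' => differ
  Position 8: 'c' vs 'd' => differ
Total differences (Hamming distance): 7

7


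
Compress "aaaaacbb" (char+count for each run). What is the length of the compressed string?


Input: aaaaacbb
Runs:
  'a' x 5 => "a5"
  'c' x 1 => "c1"
  'b' x 2 => "b2"
Compressed: "a5c1b2"
Compressed length: 6

6


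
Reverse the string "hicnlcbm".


Input: hicnlcbm
Reading characters right to left:
  Position 7: 'm'
  Position 6: 'b'
  Position 5: 'c'
  Position 4: 'l'
  Position 3: 'n'
  Position 2: 'c'
  Position 1: 'i'
  Position 0: 'h'
Reversed: mbclncih

mbclncih


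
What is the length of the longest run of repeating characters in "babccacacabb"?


Input: "babccacacabb"
Scanning for longest run:
  Position 1 ('a'): new char, reset run to 1
  Position 2 ('b'): new char, reset run to 1
  Position 3 ('c'): new char, reset run to 1
  Position 4 ('c'): continues run of 'c', length=2
  Position 5 ('a'): new char, reset run to 1
  Position 6 ('c'): new char, reset run to 1
  Position 7 ('a'): new char, reset run to 1
  Position 8 ('c'): new char, reset run to 1
  Position 9 ('a'): new char, reset run to 1
  Position 10 ('b'): new char, reset run to 1
  Position 11 ('b'): continues run of 'b', length=2
Longest run: 'c' with length 2

2


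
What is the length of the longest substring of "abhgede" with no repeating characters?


Input: "abhgede"
Sliding window (track last position of each char):
  Position 0 ('a'): window [0,0] length 1 -- new best
  Position 1 ('b'): window [0,1] length 2 -- new best
  Position 2 ('h'): window [0,2] length 3 -- new best
  Position 3 ('g'): window [0,3] length 4 -- new best
  Position 4 ('e'): window [0,4] length 5 -- new best
  Position 5 ('d'): window [0,5] length 6 -- new best
  Position 6 ('e'): repeat (last at 4), move window start to 5
  Position 6 ('e'): window [5,6] length 2
Longest substring with no repeats: "abhged" with length 6

6


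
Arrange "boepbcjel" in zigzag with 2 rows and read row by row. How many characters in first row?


Zigzag "boepbcjel" into 2 rows:
Placing characters:
  'b' => row 0
  'o' => row 1
  'e' => row 0
  'p' => row 1
  'b' => row 0
  'c' => row 1
  'j' => row 0
  'e' => row 1
  'l' => row 0
Rows:
  Row 0: "bebjl"
  Row 1: "opce"
First row length: 5

5


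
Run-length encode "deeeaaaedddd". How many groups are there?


Input: deeeaaaedddd
Scanning for consecutive runs:
  Group 1: 'd' x 1 (positions 0-0)
  Group 2: 'e' x 3 (positions 1-3)
  Group 3: 'a' x 3 (positions 4-6)
  Group 4: 'e' x 1 (positions 7-7)
  Group 5: 'd' x 4 (positions 8-11)
Total groups: 5

5


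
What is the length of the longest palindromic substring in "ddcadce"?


Input: "ddcadce"
Checking substrings for palindromes:
  [0:2] "dd" (len 2) => palindrome
Longest palindromic substring: "dd" with length 2

2


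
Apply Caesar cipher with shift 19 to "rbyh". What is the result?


Caesar cipher: shift "rbyh" by 19
  'r' (pos 17) + 19 = pos 10 = 'k'
  'b' (pos 1) + 19 = pos 20 = 'u'
  'y' (pos 24) + 19 = pos 17 = 'r'
  'h' (pos 7) + 19 = pos 0 = 'a'
Result: kura

kura


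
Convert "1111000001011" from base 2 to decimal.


Input: "1111000001011" in base 2
Positional expansion:
  Digit '1' (value 1) x 2^12 = 4096
  Digit '1' (value 1) x 2^11 = 2048
  Digit '1' (value 1) x 2^10 = 1024
  Digit '1' (value 1) x 2^9 = 512
  Digit '0' (value 0) x 2^8 = 0
  Digit '0' (value 0) x 2^7 = 0
  Digit '0' (value 0) x 2^6 = 0
  Digit '0' (value 0) x 2^5 = 0
  Digit '0' (value 0) x 2^4 = 0
  Digit '1' (value 1) x 2^3 = 8
  Digit '0' (value 0) x 2^2 = 0
  Digit '1' (value 1) x 2^1 = 2
  Digit '1' (value 1) x 2^0 = 1
Sum = 7691

7691


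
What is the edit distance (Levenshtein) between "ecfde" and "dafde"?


Computing edit distance: "ecfde" -> "dafde"
DP table:
           d    a    f    d    e
      0    1    2    3    4    5
  e   1    1    2    3    4    4
  c   2    2    2    3    4    5
  f   3    3    3    2    3    4
  d   4    3    4    3    2    3
  e   5    4    4    4    3    2
Edit distance = dp[5][5] = 2

2


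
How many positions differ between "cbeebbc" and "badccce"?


Comparing "cbeebbc" and "badccce" position by position:
  Position 0: 'c' vs 'b' => DIFFER
  Position 1: 'b' vs 'a' => DIFFER
  Position 2: 'e' vs 'd' => DIFFER
  Position 3: 'e' vs 'c' => DIFFER
  Position 4: 'b' vs 'c' => DIFFER
  Position 5: 'b' vs 'c' => DIFFER
  Position 6: 'c' vs 'e' => DIFFER
Positions that differ: 7

7


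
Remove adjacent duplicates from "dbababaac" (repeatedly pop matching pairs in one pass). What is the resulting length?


Input: dbababaac
Stack-based adjacent duplicate removal:
  Read 'd': push. Stack: d
  Read 'b': push. Stack: db
  Read 'a': push. Stack: dba
  Read 'b': push. Stack: dbab
  Read 'a': push. Stack: dbaba
  Read 'b': push. Stack: dbabab
  Read 'a': push. Stack: dbababa
  Read 'a': matches stack top 'a' => pop. Stack: dbabab
  Read 'c': push. Stack: dbababc
Final stack: "dbababc" (length 7)

7


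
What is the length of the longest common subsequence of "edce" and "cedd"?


LCS of "edce" and "cedd"
DP table:
           c    e    d    d
      0    0    0    0    0
  e   0    0    1    1    1
  d   0    0    1    2    2
  c   0    1    1    2    2
  e   0    1    2    2    2
LCS length = dp[4][4] = 2

2


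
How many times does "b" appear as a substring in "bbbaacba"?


Searching for "b" in "bbbaacba"
Scanning each position:
  Position 0: "b" => MATCH
  Position 1: "b" => MATCH
  Position 2: "b" => MATCH
  Position 3: "a" => no
  Position 4: "a" => no
  Position 5: "c" => no
  Position 6: "b" => MATCH
  Position 7: "a" => no
Total occurrences: 4

4


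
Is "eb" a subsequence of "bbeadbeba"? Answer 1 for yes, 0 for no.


Check if "eb" is a subsequence of "bbeadbeba"
Greedy scan:
  Position 0 ('b'): no match needed
  Position 1 ('b'): no match needed
  Position 2 ('e'): matches sub[0] = 'e'
  Position 3 ('a'): no match needed
  Position 4 ('d'): no match needed
  Position 5 ('b'): matches sub[1] = 'b'
  Position 6 ('e'): no match needed
  Position 7 ('b'): no match needed
  Position 8 ('a'): no match needed
All 2 characters matched => is a subsequence

1


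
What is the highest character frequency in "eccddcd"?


Input: eccddcd
Character counts:
  'c': 3
  'd': 3
  'e': 1
Maximum frequency: 3

3


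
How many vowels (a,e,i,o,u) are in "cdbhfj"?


Input: cdbhfj
Checking each character:
  'c' at position 0: consonant
  'd' at position 1: consonant
  'b' at position 2: consonant
  'h' at position 3: consonant
  'f' at position 4: consonant
  'j' at position 5: consonant
Total vowels: 0

0


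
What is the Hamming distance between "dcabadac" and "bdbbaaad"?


Comparing "dcabadac" and "bdbbaaad" position by position:
  Position 0: 'd' vs 'b' => differ
  Position 1: 'c' vs 'd' => differ
  Position 2: 'a' vs 'b' => differ
  Position 3: 'b' vs 'b' => same
  Position 4: 'a' vs 'a' => same
  Position 5: 'd' vs 'a' => differ
  Position 6: 'a' vs 'a' => same
  Position 7: 'c' vs 'd' => differ
Total differences (Hamming distance): 5

5


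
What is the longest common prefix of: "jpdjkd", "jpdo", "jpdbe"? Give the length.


Words: jpdjkd, jpdo, jpdbe
  Position 0: all 'j' => match
  Position 1: all 'p' => match
  Position 2: all 'd' => match
  Position 3: ('j', 'o', 'b') => mismatch, stop
LCP = "jpd" (length 3)

3


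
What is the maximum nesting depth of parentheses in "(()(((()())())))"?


Input: "(()(((()())())))"
Tracking depth:
  Position 0 '(': depth becomes 1
  Position 1 '(': depth becomes 2
  Position 2 ')': depth becomes 1
  Position 3 '(': depth becomes 2
  Position 4 '(': depth becomes 3
  Position 5 '(': depth becomes 4
  Position 6 '(': depth becomes 5
  Position 7 ')': depth becomes 4
  Position 8 '(': depth becomes 5
  Position 9 ')': depth becomes 4
  Position 10 ')': depth becomes 3
  Position 11 '(': depth becomes 4
  Position 12 ')': depth becomes 3
  Position 13 ')': depth becomes 2
  Position 14 ')': depth becomes 1
  Position 15 ')': depth becomes 0
Maximum depth reached: 5

5


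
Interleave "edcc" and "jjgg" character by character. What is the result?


Interleaving "edcc" and "jjgg":
  Position 0: 'e' from first, 'j' from second => "ej"
  Position 1: 'd' from first, 'j' from second => "dj"
  Position 2: 'c' from first, 'g' from second => "cg"
  Position 3: 'c' from first, 'g' from second => "cg"
Result: ejdjcgcg

ejdjcgcg


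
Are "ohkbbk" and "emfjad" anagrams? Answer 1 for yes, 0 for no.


Strings: "ohkbbk", "emfjad"
Sorted first:  bbhkko
Sorted second: adefjm
Differ at position 0: 'b' vs 'a' => not anagrams

0


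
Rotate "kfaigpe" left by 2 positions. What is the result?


Input: "kfaigpe", rotate left by 2
First 2 characters: "kf"
Remaining characters: "aigpe"
Concatenate remaining + first: "aigpe" + "kf" = "aigpekf"

aigpekf


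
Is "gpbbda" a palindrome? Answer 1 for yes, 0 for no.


Input: gpbbda
Reversed: adbbpg
  Compare pos 0 ('g') with pos 5 ('a'): MISMATCH
  Compare pos 1 ('p') with pos 4 ('d'): MISMATCH
  Compare pos 2 ('b') with pos 3 ('b'): match
Result: not a palindrome

0


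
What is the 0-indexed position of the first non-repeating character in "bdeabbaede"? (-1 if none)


Input: bdeabbaede
Character frequencies:
  'a': 2
  'b': 3
  'd': 2
  'e': 3
Scanning left to right for freq == 1:
  Position 0 ('b'): freq=3, skip
  Position 1 ('d'): freq=2, skip
  Position 2 ('e'): freq=3, skip
  Position 3 ('a'): freq=2, skip
  Position 4 ('b'): freq=3, skip
  Position 5 ('b'): freq=3, skip
  Position 6 ('a'): freq=2, skip
  Position 7 ('e'): freq=3, skip
  Position 8 ('d'): freq=2, skip
  Position 9 ('e'): freq=3, skip
  No unique character found => answer = -1

-1


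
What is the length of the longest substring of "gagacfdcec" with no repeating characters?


Input: "gagacfdcec"
Sliding window (track last position of each char):
  Position 0 ('g'): window [0,0] length 1 -- new best
  Position 1 ('a'): window [0,1] length 2 -- new best
  Position 2 ('g'): repeat (last at 0), move window start to 1
  Position 2 ('g'): window [1,2] length 2
  Position 3 ('a'): repeat (last at 1), move window start to 2
  Position 3 ('a'): window [2,3] length 2
  Position 4 ('c'): window [2,4] length 3 -- new best
  Position 5 ('f'): window [2,5] length 4 -- new best
  Position 6 ('d'): window [2,6] length 5 -- new best
  Position 7 ('c'): repeat (last at 4), move window start to 5
  Position 7 ('c'): window [5,7] length 3
  Position 8 ('e'): window [5,8] length 4
  Position 9 ('c'): repeat (last at 7), move window start to 8
  Position 9 ('c'): window [8,9] length 2
Longest substring with no repeats: "gacfd" with length 5

5


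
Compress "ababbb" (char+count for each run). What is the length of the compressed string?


Input: ababbb
Runs:
  'a' x 1 => "a1"
  'b' x 1 => "b1"
  'a' x 1 => "a1"
  'b' x 3 => "b3"
Compressed: "a1b1a1b3"
Compressed length: 8

8


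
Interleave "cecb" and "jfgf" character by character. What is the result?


Interleaving "cecb" and "jfgf":
  Position 0: 'c' from first, 'j' from second => "cj"
  Position 1: 'e' from first, 'f' from second => "ef"
  Position 2: 'c' from first, 'g' from second => "cg"
  Position 3: 'b' from first, 'f' from second => "bf"
Result: cjefcgbf

cjefcgbf


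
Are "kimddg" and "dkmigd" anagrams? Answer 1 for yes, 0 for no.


Strings: "kimddg", "dkmigd"
Sorted first:  ddgikm
Sorted second: ddgikm
Sorted forms match => anagrams

1


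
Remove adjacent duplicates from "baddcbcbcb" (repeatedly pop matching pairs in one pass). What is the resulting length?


Input: baddcbcbcb
Stack-based adjacent duplicate removal:
  Read 'b': push. Stack: b
  Read 'a': push. Stack: ba
  Read 'd': push. Stack: bad
  Read 'd': matches stack top 'd' => pop. Stack: ba
  Read 'c': push. Stack: bac
  Read 'b': push. Stack: bacb
  Read 'c': push. Stack: bacbc
  Read 'b': push. Stack: bacbcb
  Read 'c': push. Stack: bacbcbc
  Read 'b': push. Stack: bacbcbcb
Final stack: "bacbcbcb" (length 8)

8


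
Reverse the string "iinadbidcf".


Input: iinadbidcf
Reading characters right to left:
  Position 9: 'f'
  Position 8: 'c'
  Position 7: 'd'
  Position 6: 'i'
  Position 5: 'b'
  Position 4: 'd'
  Position 3: 'a'
  Position 2: 'n'
  Position 1: 'i'
  Position 0: 'i'
Reversed: fcdibdanii

fcdibdanii


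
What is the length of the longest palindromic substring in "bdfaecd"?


Input: "bdfaecd"
Checking substrings for palindromes:
  No multi-char palindromic substrings found
Longest palindromic substring: "b" with length 1

1


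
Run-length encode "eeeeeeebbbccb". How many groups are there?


Input: eeeeeeebbbccb
Scanning for consecutive runs:
  Group 1: 'e' x 7 (positions 0-6)
  Group 2: 'b' x 3 (positions 7-9)
  Group 3: 'c' x 2 (positions 10-11)
  Group 4: 'b' x 1 (positions 12-12)
Total groups: 4

4


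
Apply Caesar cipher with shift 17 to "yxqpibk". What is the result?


Caesar cipher: shift "yxqpibk" by 17
  'y' (pos 24) + 17 = pos 15 = 'p'
  'x' (pos 23) + 17 = pos 14 = 'o'
  'q' (pos 16) + 17 = pos 7 = 'h'
  'p' (pos 15) + 17 = pos 6 = 'g'
  'i' (pos 8) + 17 = pos 25 = 'z'
  'b' (pos 1) + 17 = pos 18 = 's'
  'k' (pos 10) + 17 = pos 1 = 'b'
Result: pohgzsb

pohgzsb


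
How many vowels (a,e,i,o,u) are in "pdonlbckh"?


Input: pdonlbckh
Checking each character:
  'p' at position 0: consonant
  'd' at position 1: consonant
  'o' at position 2: vowel (running total: 1)
  'n' at position 3: consonant
  'l' at position 4: consonant
  'b' at position 5: consonant
  'c' at position 6: consonant
  'k' at position 7: consonant
  'h' at position 8: consonant
Total vowels: 1

1


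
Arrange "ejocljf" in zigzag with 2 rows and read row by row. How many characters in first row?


Zigzag "ejocljf" into 2 rows:
Placing characters:
  'e' => row 0
  'j' => row 1
  'o' => row 0
  'c' => row 1
  'l' => row 0
  'j' => row 1
  'f' => row 0
Rows:
  Row 0: "eolf"
  Row 1: "jcj"
First row length: 4

4


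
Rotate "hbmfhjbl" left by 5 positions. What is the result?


Input: "hbmfhjbl", rotate left by 5
First 5 characters: "hbmfh"
Remaining characters: "jbl"
Concatenate remaining + first: "jbl" + "hbmfh" = "jblhbmfh"

jblhbmfh


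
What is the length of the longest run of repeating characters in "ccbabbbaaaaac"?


Input: "ccbabbbaaaaac"
Scanning for longest run:
  Position 1 ('c'): continues run of 'c', length=2
  Position 2 ('b'): new char, reset run to 1
  Position 3 ('a'): new char, reset run to 1
  Position 4 ('b'): new char, reset run to 1
  Position 5 ('b'): continues run of 'b', length=2
  Position 6 ('b'): continues run of 'b', length=3
  Position 7 ('a'): new char, reset run to 1
  Position 8 ('a'): continues run of 'a', length=2
  Position 9 ('a'): continues run of 'a', length=3
  Position 10 ('a'): continues run of 'a', length=4
  Position 11 ('a'): continues run of 'a', length=5
  Position 12 ('c'): new char, reset run to 1
Longest run: 'a' with length 5

5


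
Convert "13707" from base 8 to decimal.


Input: "13707" in base 8
Positional expansion:
  Digit '1' (value 1) x 8^4 = 4096
  Digit '3' (value 3) x 8^3 = 1536
  Digit '7' (value 7) x 8^2 = 448
  Digit '0' (value 0) x 8^1 = 0
  Digit '7' (value 7) x 8^0 = 7
Sum = 6087

6087


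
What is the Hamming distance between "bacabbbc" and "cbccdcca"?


Comparing "bacabbbc" and "cbccdcca" position by position:
  Position 0: 'b' vs 'c' => differ
  Position 1: 'a' vs 'b' => differ
  Position 2: 'c' vs 'c' => same
  Position 3: 'a' vs 'c' => differ
  Position 4: 'b' vs 'd' => differ
  Position 5: 'b' vs 'c' => differ
  Position 6: 'b' vs 'c' => differ
  Position 7: 'c' vs 'a' => differ
Total differences (Hamming distance): 7

7


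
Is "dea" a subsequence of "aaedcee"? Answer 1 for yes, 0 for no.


Check if "dea" is a subsequence of "aaedcee"
Greedy scan:
  Position 0 ('a'): no match needed
  Position 1 ('a'): no match needed
  Position 2 ('e'): no match needed
  Position 3 ('d'): matches sub[0] = 'd'
  Position 4 ('c'): no match needed
  Position 5 ('e'): matches sub[1] = 'e'
  Position 6 ('e'): no match needed
Only matched 2/3 characters => not a subsequence

0


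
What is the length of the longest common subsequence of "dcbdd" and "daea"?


LCS of "dcbdd" and "daea"
DP table:
           d    a    e    a
      0    0    0    0    0
  d   0    1    1    1    1
  c   0    1    1    1    1
  b   0    1    1    1    1
  d   0    1    1    1    1
  d   0    1    1    1    1
LCS length = dp[5][4] = 1

1


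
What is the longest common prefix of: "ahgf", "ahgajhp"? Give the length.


Words: ahgf, ahgajhp
  Position 0: all 'a' => match
  Position 1: all 'h' => match
  Position 2: all 'g' => match
  Position 3: ('f', 'a') => mismatch, stop
LCP = "ahg" (length 3)

3


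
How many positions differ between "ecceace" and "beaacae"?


Comparing "ecceace" and "beaacae" position by position:
  Position 0: 'e' vs 'b' => DIFFER
  Position 1: 'c' vs 'e' => DIFFER
  Position 2: 'c' vs 'a' => DIFFER
  Position 3: 'e' vs 'a' => DIFFER
  Position 4: 'a' vs 'c' => DIFFER
  Position 5: 'c' vs 'a' => DIFFER
  Position 6: 'e' vs 'e' => same
Positions that differ: 6

6


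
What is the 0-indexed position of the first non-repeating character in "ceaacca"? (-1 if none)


Input: ceaacca
Character frequencies:
  'a': 3
  'c': 3
  'e': 1
Scanning left to right for freq == 1:
  Position 0 ('c'): freq=3, skip
  Position 1 ('e'): unique! => answer = 1

1


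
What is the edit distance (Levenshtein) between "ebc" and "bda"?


Computing edit distance: "ebc" -> "bda"
DP table:
           b    d    a
      0    1    2    3
  e   1    1    2    3
  b   2    1    2    3
  c   3    2    2    3
Edit distance = dp[3][3] = 3

3


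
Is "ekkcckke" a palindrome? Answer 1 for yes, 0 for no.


Input: ekkcckke
Reversed: ekkcckke
  Compare pos 0 ('e') with pos 7 ('e'): match
  Compare pos 1 ('k') with pos 6 ('k'): match
  Compare pos 2 ('k') with pos 5 ('k'): match
  Compare pos 3 ('c') with pos 4 ('c'): match
Result: palindrome

1


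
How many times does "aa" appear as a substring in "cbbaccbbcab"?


Searching for "aa" in "cbbaccbbcab"
Scanning each position:
  Position 0: "cb" => no
  Position 1: "bb" => no
  Position 2: "ba" => no
  Position 3: "ac" => no
  Position 4: "cc" => no
  Position 5: "cb" => no
  Position 6: "bb" => no
  Position 7: "bc" => no
  Position 8: "ca" => no
  Position 9: "ab" => no
Total occurrences: 0

0


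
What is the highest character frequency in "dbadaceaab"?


Input: dbadaceaab
Character counts:
  'a': 4
  'b': 2
  'c': 1
  'd': 2
  'e': 1
Maximum frequency: 4

4


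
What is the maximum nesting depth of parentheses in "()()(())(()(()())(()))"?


Input: "()()(())(()(()())(()))"
Tracking depth:
  Position 0 '(': depth becomes 1
  Position 1 ')': depth becomes 0
  Position 2 '(': depth becomes 1
  Position 3 ')': depth becomes 0
  Position 4 '(': depth becomes 1
  Position 5 '(': depth becomes 2
  Position 6 ')': depth becomes 1
  Position 7 ')': depth becomes 0
  Position 8 '(': depth becomes 1
  Position 9 '(': depth becomes 2
  Position 10 ')': depth becomes 1
  Position 11 '(': depth becomes 2
  Position 12 '(': depth becomes 3
  Position 13 ')': depth becomes 2
  Position 14 '(': depth becomes 3
  Position 15 ')': depth becomes 2
  Position 16 ')': depth becomes 1
  Position 17 '(': depth becomes 2
  Position 18 '(': depth becomes 3
  Position 19 ')': depth becomes 2
  Position 20 ')': depth becomes 1
  Position 21 ')': depth becomes 0
Maximum depth reached: 3

3


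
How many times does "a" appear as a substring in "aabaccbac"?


Searching for "a" in "aabaccbac"
Scanning each position:
  Position 0: "a" => MATCH
  Position 1: "a" => MATCH
  Position 2: "b" => no
  Position 3: "a" => MATCH
  Position 4: "c" => no
  Position 5: "c" => no
  Position 6: "b" => no
  Position 7: "a" => MATCH
  Position 8: "c" => no
Total occurrences: 4

4


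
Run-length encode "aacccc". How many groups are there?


Input: aacccc
Scanning for consecutive runs:
  Group 1: 'a' x 2 (positions 0-1)
  Group 2: 'c' x 4 (positions 2-5)
Total groups: 2

2


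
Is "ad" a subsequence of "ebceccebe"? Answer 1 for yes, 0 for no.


Check if "ad" is a subsequence of "ebceccebe"
Greedy scan:
  Position 0 ('e'): no match needed
  Position 1 ('b'): no match needed
  Position 2 ('c'): no match needed
  Position 3 ('e'): no match needed
  Position 4 ('c'): no match needed
  Position 5 ('c'): no match needed
  Position 6 ('e'): no match needed
  Position 7 ('b'): no match needed
  Position 8 ('e'): no match needed
Only matched 0/2 characters => not a subsequence

0


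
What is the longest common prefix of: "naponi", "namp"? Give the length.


Words: naponi, namp
  Position 0: all 'n' => match
  Position 1: all 'a' => match
  Position 2: ('p', 'm') => mismatch, stop
LCP = "na" (length 2)

2


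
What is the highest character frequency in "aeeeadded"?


Input: aeeeadded
Character counts:
  'a': 2
  'd': 3
  'e': 4
Maximum frequency: 4

4


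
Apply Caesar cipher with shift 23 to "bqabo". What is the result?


Caesar cipher: shift "bqabo" by 23
  'b' (pos 1) + 23 = pos 24 = 'y'
  'q' (pos 16) + 23 = pos 13 = 'n'
  'a' (pos 0) + 23 = pos 23 = 'x'
  'b' (pos 1) + 23 = pos 24 = 'y'
  'o' (pos 14) + 23 = pos 11 = 'l'
Result: ynxyl

ynxyl


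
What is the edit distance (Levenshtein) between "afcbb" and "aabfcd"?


Computing edit distance: "afcbb" -> "aabfcd"
DP table:
           a    a    b    f    c    d
      0    1    2    3    4    5    6
  a   1    0    1    2    3    4    5
  f   2    1    1    2    2    3    4
  c   3    2    2    2    3    2    3
  b   4    3    3    2    3    3    3
  b   5    4    4    3    3    4    4
Edit distance = dp[5][6] = 4

4


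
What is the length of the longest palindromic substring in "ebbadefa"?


Input: "ebbadefa"
Checking substrings for palindromes:
  [1:3] "bb" (len 2) => palindrome
Longest palindromic substring: "bb" with length 2

2


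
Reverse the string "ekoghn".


Input: ekoghn
Reading characters right to left:
  Position 5: 'n'
  Position 4: 'h'
  Position 3: 'g'
  Position 2: 'o'
  Position 1: 'k'
  Position 0: 'e'
Reversed: nhgoke

nhgoke


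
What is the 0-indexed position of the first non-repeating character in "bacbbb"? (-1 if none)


Input: bacbbb
Character frequencies:
  'a': 1
  'b': 4
  'c': 1
Scanning left to right for freq == 1:
  Position 0 ('b'): freq=4, skip
  Position 1 ('a'): unique! => answer = 1

1


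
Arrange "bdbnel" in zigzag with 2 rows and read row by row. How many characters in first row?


Zigzag "bdbnel" into 2 rows:
Placing characters:
  'b' => row 0
  'd' => row 1
  'b' => row 0
  'n' => row 1
  'e' => row 0
  'l' => row 1
Rows:
  Row 0: "bbe"
  Row 1: "dnl"
First row length: 3

3


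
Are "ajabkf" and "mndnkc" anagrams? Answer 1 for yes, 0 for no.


Strings: "ajabkf", "mndnkc"
Sorted first:  aabfjk
Sorted second: cdkmnn
Differ at position 0: 'a' vs 'c' => not anagrams

0


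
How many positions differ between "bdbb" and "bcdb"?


Comparing "bdbb" and "bcdb" position by position:
  Position 0: 'b' vs 'b' => same
  Position 1: 'd' vs 'c' => DIFFER
  Position 2: 'b' vs 'd' => DIFFER
  Position 3: 'b' vs 'b' => same
Positions that differ: 2

2


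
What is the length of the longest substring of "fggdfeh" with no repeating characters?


Input: "fggdfeh"
Sliding window (track last position of each char):
  Position 0 ('f'): window [0,0] length 1 -- new best
  Position 1 ('g'): window [0,1] length 2 -- new best
  Position 2 ('g'): repeat (last at 1), move window start to 2
  Position 2 ('g'): window [2,2] length 1
  Position 3 ('d'): window [2,3] length 2
  Position 4 ('f'): window [2,4] length 3 -- new best
  Position 5 ('e'): window [2,5] length 4 -- new best
  Position 6 ('h'): window [2,6] length 5 -- new best
Longest substring with no repeats: "gdfeh" with length 5

5


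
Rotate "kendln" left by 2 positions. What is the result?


Input: "kendln", rotate left by 2
First 2 characters: "ke"
Remaining characters: "ndln"
Concatenate remaining + first: "ndln" + "ke" = "ndlnke"

ndlnke


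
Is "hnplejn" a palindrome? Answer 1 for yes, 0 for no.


Input: hnplejn
Reversed: njelpnh
  Compare pos 0 ('h') with pos 6 ('n'): MISMATCH
  Compare pos 1 ('n') with pos 5 ('j'): MISMATCH
  Compare pos 2 ('p') with pos 4 ('e'): MISMATCH
Result: not a palindrome

0


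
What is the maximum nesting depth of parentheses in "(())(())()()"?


Input: "(())(())()()"
Tracking depth:
  Position 0 '(': depth becomes 1
  Position 1 '(': depth becomes 2
  Position 2 ')': depth becomes 1
  Position 3 ')': depth becomes 0
  Position 4 '(': depth becomes 1
  Position 5 '(': depth becomes 2
  Position 6 ')': depth becomes 1
  Position 7 ')': depth becomes 0
  Position 8 '(': depth becomes 1
  Position 9 ')': depth becomes 0
  Position 10 '(': depth becomes 1
  Position 11 ')': depth becomes 0
Maximum depth reached: 2

2


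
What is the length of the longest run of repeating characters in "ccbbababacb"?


Input: "ccbbababacb"
Scanning for longest run:
  Position 1 ('c'): continues run of 'c', length=2
  Position 2 ('b'): new char, reset run to 1
  Position 3 ('b'): continues run of 'b', length=2
  Position 4 ('a'): new char, reset run to 1
  Position 5 ('b'): new char, reset run to 1
  Position 6 ('a'): new char, reset run to 1
  Position 7 ('b'): new char, reset run to 1
  Position 8 ('a'): new char, reset run to 1
  Position 9 ('c'): new char, reset run to 1
  Position 10 ('b'): new char, reset run to 1
Longest run: 'c' with length 2

2


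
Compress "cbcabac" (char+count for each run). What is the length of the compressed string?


Input: cbcabac
Runs:
  'c' x 1 => "c1"
  'b' x 1 => "b1"
  'c' x 1 => "c1"
  'a' x 1 => "a1"
  'b' x 1 => "b1"
  'a' x 1 => "a1"
  'c' x 1 => "c1"
Compressed: "c1b1c1a1b1a1c1"
Compressed length: 14

14


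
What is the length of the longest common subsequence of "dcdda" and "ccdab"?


LCS of "dcdda" and "ccdab"
DP table:
           c    c    d    a    b
      0    0    0    0    0    0
  d   0    0    0    1    1    1
  c   0    1    1    1    1    1
  d   0    1    1    2    2    2
  d   0    1    1    2    2    2
  a   0    1    1    2    3    3
LCS length = dp[5][5] = 3

3


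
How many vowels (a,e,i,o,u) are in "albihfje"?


Input: albihfje
Checking each character:
  'a' at position 0: vowel (running total: 1)
  'l' at position 1: consonant
  'b' at position 2: consonant
  'i' at position 3: vowel (running total: 2)
  'h' at position 4: consonant
  'f' at position 5: consonant
  'j' at position 6: consonant
  'e' at position 7: vowel (running total: 3)
Total vowels: 3

3


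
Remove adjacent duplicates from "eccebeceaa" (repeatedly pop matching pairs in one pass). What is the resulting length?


Input: eccebeceaa
Stack-based adjacent duplicate removal:
  Read 'e': push. Stack: e
  Read 'c': push. Stack: ec
  Read 'c': matches stack top 'c' => pop. Stack: e
  Read 'e': matches stack top 'e' => pop. Stack: (empty)
  Read 'b': push. Stack: b
  Read 'e': push. Stack: be
  Read 'c': push. Stack: bec
  Read 'e': push. Stack: bece
  Read 'a': push. Stack: becea
  Read 'a': matches stack top 'a' => pop. Stack: bece
Final stack: "bece" (length 4)

4


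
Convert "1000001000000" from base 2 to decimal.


Input: "1000001000000" in base 2
Positional expansion:
  Digit '1' (value 1) x 2^12 = 4096
  Digit '0' (value 0) x 2^11 = 0
  Digit '0' (value 0) x 2^10 = 0
  Digit '0' (value 0) x 2^9 = 0
  Digit '0' (value 0) x 2^8 = 0
  Digit '0' (value 0) x 2^7 = 0
  Digit '1' (value 1) x 2^6 = 64
  Digit '0' (value 0) x 2^5 = 0
  Digit '0' (value 0) x 2^4 = 0
  Digit '0' (value 0) x 2^3 = 0
  Digit '0' (value 0) x 2^2 = 0
  Digit '0' (value 0) x 2^1 = 0
  Digit '0' (value 0) x 2^0 = 0
Sum = 4160

4160


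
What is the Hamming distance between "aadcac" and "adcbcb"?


Comparing "aadcac" and "adcbcb" position by position:
  Position 0: 'a' vs 'a' => same
  Position 1: 'a' vs 'd' => differ
  Position 2: 'd' vs 'c' => differ
  Position 3: 'c' vs 'b' => differ
  Position 4: 'a' vs 'c' => differ
  Position 5: 'c' vs 'b' => differ
Total differences (Hamming distance): 5

5


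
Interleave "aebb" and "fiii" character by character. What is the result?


Interleaving "aebb" and "fiii":
  Position 0: 'a' from first, 'f' from second => "af"
  Position 1: 'e' from first, 'i' from second => "ei"
  Position 2: 'b' from first, 'i' from second => "bi"
  Position 3: 'b' from first, 'i' from second => "bi"
Result: afeibibi

afeibibi


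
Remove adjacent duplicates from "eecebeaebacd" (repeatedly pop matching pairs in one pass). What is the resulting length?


Input: eecebeaebacd
Stack-based adjacent duplicate removal:
  Read 'e': push. Stack: e
  Read 'e': matches stack top 'e' => pop. Stack: (empty)
  Read 'c': push. Stack: c
  Read 'e': push. Stack: ce
  Read 'b': push. Stack: ceb
  Read 'e': push. Stack: cebe
  Read 'a': push. Stack: cebea
  Read 'e': push. Stack: cebeae
  Read 'b': push. Stack: cebeaeb
  Read 'a': push. Stack: cebeaeba
  Read 'c': push. Stack: cebeaebac
  Read 'd': push. Stack: cebeaebacd
Final stack: "cebeaebacd" (length 10)

10


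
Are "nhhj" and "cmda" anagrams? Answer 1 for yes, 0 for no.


Strings: "nhhj", "cmda"
Sorted first:  hhjn
Sorted second: acdm
Differ at position 0: 'h' vs 'a' => not anagrams

0


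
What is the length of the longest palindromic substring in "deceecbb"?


Input: "deceecbb"
Checking substrings for palindromes:
  [2:6] "ceec" (len 4) => palindrome
  [1:4] "ece" (len 3) => palindrome
  [3:5] "ee" (len 2) => palindrome
  [6:8] "bb" (len 2) => palindrome
Longest palindromic substring: "ceec" with length 4

4


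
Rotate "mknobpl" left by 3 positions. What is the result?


Input: "mknobpl", rotate left by 3
First 3 characters: "mkn"
Remaining characters: "obpl"
Concatenate remaining + first: "obpl" + "mkn" = "obplmkn"

obplmkn


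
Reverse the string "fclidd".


Input: fclidd
Reading characters right to left:
  Position 5: 'd'
  Position 4: 'd'
  Position 3: 'i'
  Position 2: 'l'
  Position 1: 'c'
  Position 0: 'f'
Reversed: ddilcf

ddilcf


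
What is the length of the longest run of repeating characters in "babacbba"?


Input: "babacbba"
Scanning for longest run:
  Position 1 ('a'): new char, reset run to 1
  Position 2 ('b'): new char, reset run to 1
  Position 3 ('a'): new char, reset run to 1
  Position 4 ('c'): new char, reset run to 1
  Position 5 ('b'): new char, reset run to 1
  Position 6 ('b'): continues run of 'b', length=2
  Position 7 ('a'): new char, reset run to 1
Longest run: 'b' with length 2

2
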